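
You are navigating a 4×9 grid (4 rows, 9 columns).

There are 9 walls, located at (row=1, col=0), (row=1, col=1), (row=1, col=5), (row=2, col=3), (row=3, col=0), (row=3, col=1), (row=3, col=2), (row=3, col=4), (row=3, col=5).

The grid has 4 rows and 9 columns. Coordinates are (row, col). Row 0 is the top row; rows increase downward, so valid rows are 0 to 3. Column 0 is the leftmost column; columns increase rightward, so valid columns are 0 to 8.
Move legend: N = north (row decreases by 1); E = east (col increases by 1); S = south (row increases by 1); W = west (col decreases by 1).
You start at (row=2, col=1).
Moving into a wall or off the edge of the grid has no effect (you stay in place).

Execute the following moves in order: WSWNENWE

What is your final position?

Answer: Final position: (row=2, col=1)

Derivation:
Start: (row=2, col=1)
  W (west): (row=2, col=1) -> (row=2, col=0)
  S (south): blocked, stay at (row=2, col=0)
  W (west): blocked, stay at (row=2, col=0)
  N (north): blocked, stay at (row=2, col=0)
  E (east): (row=2, col=0) -> (row=2, col=1)
  N (north): blocked, stay at (row=2, col=1)
  W (west): (row=2, col=1) -> (row=2, col=0)
  E (east): (row=2, col=0) -> (row=2, col=1)
Final: (row=2, col=1)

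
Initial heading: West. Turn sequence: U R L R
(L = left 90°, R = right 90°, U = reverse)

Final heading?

Start: West
  U (U-turn (180°)) -> East
  R (right (90° clockwise)) -> South
  L (left (90° counter-clockwise)) -> East
  R (right (90° clockwise)) -> South
Final: South

Answer: Final heading: South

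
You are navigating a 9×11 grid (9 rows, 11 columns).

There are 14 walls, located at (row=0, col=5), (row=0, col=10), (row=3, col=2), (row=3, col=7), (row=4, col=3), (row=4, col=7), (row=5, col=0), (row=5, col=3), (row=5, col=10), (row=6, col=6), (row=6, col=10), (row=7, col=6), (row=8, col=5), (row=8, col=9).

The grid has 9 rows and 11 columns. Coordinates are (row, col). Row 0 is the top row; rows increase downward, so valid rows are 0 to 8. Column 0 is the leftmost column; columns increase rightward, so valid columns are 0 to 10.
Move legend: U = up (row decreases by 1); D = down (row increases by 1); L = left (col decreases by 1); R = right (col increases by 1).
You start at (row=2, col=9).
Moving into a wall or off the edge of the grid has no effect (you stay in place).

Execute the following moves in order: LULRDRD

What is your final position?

Start: (row=2, col=9)
  L (left): (row=2, col=9) -> (row=2, col=8)
  U (up): (row=2, col=8) -> (row=1, col=8)
  L (left): (row=1, col=8) -> (row=1, col=7)
  R (right): (row=1, col=7) -> (row=1, col=8)
  D (down): (row=1, col=8) -> (row=2, col=8)
  R (right): (row=2, col=8) -> (row=2, col=9)
  D (down): (row=2, col=9) -> (row=3, col=9)
Final: (row=3, col=9)

Answer: Final position: (row=3, col=9)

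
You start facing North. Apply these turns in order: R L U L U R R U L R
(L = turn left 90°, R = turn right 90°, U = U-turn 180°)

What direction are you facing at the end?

Answer: Final heading: West

Derivation:
Start: North
  R (right (90° clockwise)) -> East
  L (left (90° counter-clockwise)) -> North
  U (U-turn (180°)) -> South
  L (left (90° counter-clockwise)) -> East
  U (U-turn (180°)) -> West
  R (right (90° clockwise)) -> North
  R (right (90° clockwise)) -> East
  U (U-turn (180°)) -> West
  L (left (90° counter-clockwise)) -> South
  R (right (90° clockwise)) -> West
Final: West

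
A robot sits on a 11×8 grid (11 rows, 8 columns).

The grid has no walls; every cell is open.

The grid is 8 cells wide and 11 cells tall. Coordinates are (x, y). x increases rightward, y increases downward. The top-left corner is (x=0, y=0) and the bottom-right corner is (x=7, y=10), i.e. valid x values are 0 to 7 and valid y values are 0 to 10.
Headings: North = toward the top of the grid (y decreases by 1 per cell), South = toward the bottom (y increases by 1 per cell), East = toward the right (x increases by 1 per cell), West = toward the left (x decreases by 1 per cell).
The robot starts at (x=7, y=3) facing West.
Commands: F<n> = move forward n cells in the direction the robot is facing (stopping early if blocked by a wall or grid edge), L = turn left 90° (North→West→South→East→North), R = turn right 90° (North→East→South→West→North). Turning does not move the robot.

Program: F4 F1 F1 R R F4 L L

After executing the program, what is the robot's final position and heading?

Start: (x=7, y=3), facing West
  F4: move forward 4, now at (x=3, y=3)
  F1: move forward 1, now at (x=2, y=3)
  F1: move forward 1, now at (x=1, y=3)
  R: turn right, now facing North
  R: turn right, now facing East
  F4: move forward 4, now at (x=5, y=3)
  L: turn left, now facing North
  L: turn left, now facing West
Final: (x=5, y=3), facing West

Answer: Final position: (x=5, y=3), facing West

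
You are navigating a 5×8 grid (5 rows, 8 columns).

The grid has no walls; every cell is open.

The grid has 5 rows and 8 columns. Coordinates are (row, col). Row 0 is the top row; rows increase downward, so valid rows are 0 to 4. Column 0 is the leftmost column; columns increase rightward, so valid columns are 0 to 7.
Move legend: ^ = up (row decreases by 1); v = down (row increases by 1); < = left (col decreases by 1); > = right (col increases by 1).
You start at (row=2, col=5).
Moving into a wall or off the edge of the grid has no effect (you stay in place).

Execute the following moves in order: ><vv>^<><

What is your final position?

Answer: Final position: (row=3, col=5)

Derivation:
Start: (row=2, col=5)
  > (right): (row=2, col=5) -> (row=2, col=6)
  < (left): (row=2, col=6) -> (row=2, col=5)
  v (down): (row=2, col=5) -> (row=3, col=5)
  v (down): (row=3, col=5) -> (row=4, col=5)
  > (right): (row=4, col=5) -> (row=4, col=6)
  ^ (up): (row=4, col=6) -> (row=3, col=6)
  < (left): (row=3, col=6) -> (row=3, col=5)
  > (right): (row=3, col=5) -> (row=3, col=6)
  < (left): (row=3, col=6) -> (row=3, col=5)
Final: (row=3, col=5)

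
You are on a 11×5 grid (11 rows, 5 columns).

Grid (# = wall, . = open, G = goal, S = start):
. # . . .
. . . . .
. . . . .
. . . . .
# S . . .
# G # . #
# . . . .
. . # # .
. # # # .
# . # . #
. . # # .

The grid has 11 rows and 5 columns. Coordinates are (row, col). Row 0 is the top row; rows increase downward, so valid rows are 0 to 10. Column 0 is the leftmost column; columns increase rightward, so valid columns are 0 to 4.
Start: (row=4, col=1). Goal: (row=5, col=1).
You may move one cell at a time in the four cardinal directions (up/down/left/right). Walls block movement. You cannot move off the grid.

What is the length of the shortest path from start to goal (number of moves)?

BFS from (row=4, col=1) until reaching (row=5, col=1):
  Distance 0: (row=4, col=1)
  Distance 1: (row=3, col=1), (row=4, col=2), (row=5, col=1)  <- goal reached here
One shortest path (1 moves): (row=4, col=1) -> (row=5, col=1)

Answer: Shortest path length: 1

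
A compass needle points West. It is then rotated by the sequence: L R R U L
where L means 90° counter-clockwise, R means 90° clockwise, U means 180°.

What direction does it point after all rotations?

Start: West
  L (left (90° counter-clockwise)) -> South
  R (right (90° clockwise)) -> West
  R (right (90° clockwise)) -> North
  U (U-turn (180°)) -> South
  L (left (90° counter-clockwise)) -> East
Final: East

Answer: Final heading: East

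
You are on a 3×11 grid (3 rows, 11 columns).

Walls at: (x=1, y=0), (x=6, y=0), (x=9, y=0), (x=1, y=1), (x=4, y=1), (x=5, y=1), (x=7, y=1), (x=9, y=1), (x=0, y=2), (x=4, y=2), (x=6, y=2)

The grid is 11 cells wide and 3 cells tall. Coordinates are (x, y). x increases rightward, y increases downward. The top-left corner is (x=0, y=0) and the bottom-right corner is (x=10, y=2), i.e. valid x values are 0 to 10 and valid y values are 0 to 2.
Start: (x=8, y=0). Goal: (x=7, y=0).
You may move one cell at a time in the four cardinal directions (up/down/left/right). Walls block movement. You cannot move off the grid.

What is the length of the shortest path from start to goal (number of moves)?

Answer: Shortest path length: 1

Derivation:
BFS from (x=8, y=0) until reaching (x=7, y=0):
  Distance 0: (x=8, y=0)
  Distance 1: (x=7, y=0), (x=8, y=1)  <- goal reached here
One shortest path (1 moves): (x=8, y=0) -> (x=7, y=0)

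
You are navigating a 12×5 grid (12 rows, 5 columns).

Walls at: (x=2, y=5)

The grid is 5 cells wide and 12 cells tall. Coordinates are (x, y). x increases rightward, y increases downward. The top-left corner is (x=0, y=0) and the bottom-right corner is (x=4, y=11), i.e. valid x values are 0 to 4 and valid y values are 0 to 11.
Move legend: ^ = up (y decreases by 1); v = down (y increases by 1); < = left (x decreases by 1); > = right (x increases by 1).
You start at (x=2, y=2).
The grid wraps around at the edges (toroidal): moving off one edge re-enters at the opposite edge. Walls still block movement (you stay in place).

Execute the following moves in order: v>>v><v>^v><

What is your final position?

Start: (x=2, y=2)
  v (down): (x=2, y=2) -> (x=2, y=3)
  > (right): (x=2, y=3) -> (x=3, y=3)
  > (right): (x=3, y=3) -> (x=4, y=3)
  v (down): (x=4, y=3) -> (x=4, y=4)
  > (right): (x=4, y=4) -> (x=0, y=4)
  < (left): (x=0, y=4) -> (x=4, y=4)
  v (down): (x=4, y=4) -> (x=4, y=5)
  > (right): (x=4, y=5) -> (x=0, y=5)
  ^ (up): (x=0, y=5) -> (x=0, y=4)
  v (down): (x=0, y=4) -> (x=0, y=5)
  > (right): (x=0, y=5) -> (x=1, y=5)
  < (left): (x=1, y=5) -> (x=0, y=5)
Final: (x=0, y=5)

Answer: Final position: (x=0, y=5)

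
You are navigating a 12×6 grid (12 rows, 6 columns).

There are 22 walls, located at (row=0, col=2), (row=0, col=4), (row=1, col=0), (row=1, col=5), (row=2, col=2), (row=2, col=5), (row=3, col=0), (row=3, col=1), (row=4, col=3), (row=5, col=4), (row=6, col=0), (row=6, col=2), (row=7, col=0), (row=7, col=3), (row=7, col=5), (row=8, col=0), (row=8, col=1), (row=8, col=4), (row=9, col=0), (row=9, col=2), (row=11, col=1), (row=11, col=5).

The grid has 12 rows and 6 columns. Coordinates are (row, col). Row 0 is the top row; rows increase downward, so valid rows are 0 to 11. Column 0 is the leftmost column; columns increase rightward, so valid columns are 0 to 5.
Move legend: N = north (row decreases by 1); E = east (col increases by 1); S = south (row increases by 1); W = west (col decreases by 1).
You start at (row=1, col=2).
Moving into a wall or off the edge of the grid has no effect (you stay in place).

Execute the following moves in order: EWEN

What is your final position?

Answer: Final position: (row=0, col=3)

Derivation:
Start: (row=1, col=2)
  E (east): (row=1, col=2) -> (row=1, col=3)
  W (west): (row=1, col=3) -> (row=1, col=2)
  E (east): (row=1, col=2) -> (row=1, col=3)
  N (north): (row=1, col=3) -> (row=0, col=3)
Final: (row=0, col=3)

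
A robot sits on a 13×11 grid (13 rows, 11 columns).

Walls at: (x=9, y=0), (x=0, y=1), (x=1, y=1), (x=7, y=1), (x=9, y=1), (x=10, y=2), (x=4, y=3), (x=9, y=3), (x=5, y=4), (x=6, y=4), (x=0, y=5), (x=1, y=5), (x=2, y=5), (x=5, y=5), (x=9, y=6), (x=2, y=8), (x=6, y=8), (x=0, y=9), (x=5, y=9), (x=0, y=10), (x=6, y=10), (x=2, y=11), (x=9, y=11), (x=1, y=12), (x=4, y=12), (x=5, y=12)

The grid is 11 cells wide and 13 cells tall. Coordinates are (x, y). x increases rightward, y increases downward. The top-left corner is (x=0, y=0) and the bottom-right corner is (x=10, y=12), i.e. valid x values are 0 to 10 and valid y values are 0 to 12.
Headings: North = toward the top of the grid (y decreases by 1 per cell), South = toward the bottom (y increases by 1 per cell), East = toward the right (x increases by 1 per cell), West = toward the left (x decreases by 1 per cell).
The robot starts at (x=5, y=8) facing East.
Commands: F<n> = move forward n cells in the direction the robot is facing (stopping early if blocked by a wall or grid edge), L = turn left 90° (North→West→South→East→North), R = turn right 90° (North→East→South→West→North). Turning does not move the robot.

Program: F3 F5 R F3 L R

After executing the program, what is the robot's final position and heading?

Answer: Final position: (x=5, y=8), facing South

Derivation:
Start: (x=5, y=8), facing East
  F3: move forward 0/3 (blocked), now at (x=5, y=8)
  F5: move forward 0/5 (blocked), now at (x=5, y=8)
  R: turn right, now facing South
  F3: move forward 0/3 (blocked), now at (x=5, y=8)
  L: turn left, now facing East
  R: turn right, now facing South
Final: (x=5, y=8), facing South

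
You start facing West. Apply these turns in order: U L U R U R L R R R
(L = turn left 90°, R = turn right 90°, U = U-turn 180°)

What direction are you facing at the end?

Start: West
  U (U-turn (180°)) -> East
  L (left (90° counter-clockwise)) -> North
  U (U-turn (180°)) -> South
  R (right (90° clockwise)) -> West
  U (U-turn (180°)) -> East
  R (right (90° clockwise)) -> South
  L (left (90° counter-clockwise)) -> East
  R (right (90° clockwise)) -> South
  R (right (90° clockwise)) -> West
  R (right (90° clockwise)) -> North
Final: North

Answer: Final heading: North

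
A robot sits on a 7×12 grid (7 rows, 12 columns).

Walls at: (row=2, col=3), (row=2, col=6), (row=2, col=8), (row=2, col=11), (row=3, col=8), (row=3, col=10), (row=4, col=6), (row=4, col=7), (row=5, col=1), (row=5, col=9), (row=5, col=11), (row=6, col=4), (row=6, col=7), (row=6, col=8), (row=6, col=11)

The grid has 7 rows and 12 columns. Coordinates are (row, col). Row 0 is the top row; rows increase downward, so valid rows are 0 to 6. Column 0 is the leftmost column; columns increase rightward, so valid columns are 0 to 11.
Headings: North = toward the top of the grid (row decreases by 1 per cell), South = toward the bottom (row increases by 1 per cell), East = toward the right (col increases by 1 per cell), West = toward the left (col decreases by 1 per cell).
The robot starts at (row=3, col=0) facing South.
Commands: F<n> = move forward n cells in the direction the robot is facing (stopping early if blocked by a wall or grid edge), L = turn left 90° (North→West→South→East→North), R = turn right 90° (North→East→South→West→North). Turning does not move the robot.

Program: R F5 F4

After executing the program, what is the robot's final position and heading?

Start: (row=3, col=0), facing South
  R: turn right, now facing West
  F5: move forward 0/5 (blocked), now at (row=3, col=0)
  F4: move forward 0/4 (blocked), now at (row=3, col=0)
Final: (row=3, col=0), facing West

Answer: Final position: (row=3, col=0), facing West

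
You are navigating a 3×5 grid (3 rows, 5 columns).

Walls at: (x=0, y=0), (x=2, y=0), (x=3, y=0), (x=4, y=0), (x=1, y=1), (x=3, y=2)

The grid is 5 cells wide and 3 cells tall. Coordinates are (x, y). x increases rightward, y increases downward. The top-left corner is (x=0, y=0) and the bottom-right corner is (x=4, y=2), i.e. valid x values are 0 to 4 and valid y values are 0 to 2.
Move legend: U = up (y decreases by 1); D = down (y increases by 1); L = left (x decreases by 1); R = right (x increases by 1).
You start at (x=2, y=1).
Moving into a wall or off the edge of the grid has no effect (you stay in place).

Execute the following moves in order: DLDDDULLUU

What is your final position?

Answer: Final position: (x=0, y=1)

Derivation:
Start: (x=2, y=1)
  D (down): (x=2, y=1) -> (x=2, y=2)
  L (left): (x=2, y=2) -> (x=1, y=2)
  [×3]D (down): blocked, stay at (x=1, y=2)
  U (up): blocked, stay at (x=1, y=2)
  L (left): (x=1, y=2) -> (x=0, y=2)
  L (left): blocked, stay at (x=0, y=2)
  U (up): (x=0, y=2) -> (x=0, y=1)
  U (up): blocked, stay at (x=0, y=1)
Final: (x=0, y=1)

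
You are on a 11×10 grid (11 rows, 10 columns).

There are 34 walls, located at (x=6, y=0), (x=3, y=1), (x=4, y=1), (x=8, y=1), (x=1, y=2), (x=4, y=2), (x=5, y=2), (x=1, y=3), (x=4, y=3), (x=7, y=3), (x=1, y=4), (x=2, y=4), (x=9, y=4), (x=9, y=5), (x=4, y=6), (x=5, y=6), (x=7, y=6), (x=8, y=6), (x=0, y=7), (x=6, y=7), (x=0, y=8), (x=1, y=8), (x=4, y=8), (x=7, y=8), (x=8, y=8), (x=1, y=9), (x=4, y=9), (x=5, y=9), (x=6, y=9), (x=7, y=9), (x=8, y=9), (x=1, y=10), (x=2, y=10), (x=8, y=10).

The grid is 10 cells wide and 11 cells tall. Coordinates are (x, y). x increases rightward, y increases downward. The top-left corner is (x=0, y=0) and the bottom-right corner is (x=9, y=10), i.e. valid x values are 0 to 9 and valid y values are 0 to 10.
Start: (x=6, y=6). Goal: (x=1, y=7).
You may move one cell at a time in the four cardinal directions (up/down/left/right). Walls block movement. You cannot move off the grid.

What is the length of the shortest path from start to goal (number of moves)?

Answer: Shortest path length: 8

Derivation:
BFS from (x=6, y=6) until reaching (x=1, y=7):
  Distance 0: (x=6, y=6)
  Distance 1: (x=6, y=5)
  Distance 2: (x=6, y=4), (x=5, y=5), (x=7, y=5)
  Distance 3: (x=6, y=3), (x=5, y=4), (x=7, y=4), (x=4, y=5), (x=8, y=5)
  Distance 4: (x=6, y=2), (x=5, y=3), (x=4, y=4), (x=8, y=4), (x=3, y=5)
  Distance 5: (x=6, y=1), (x=7, y=2), (x=8, y=3), (x=3, y=4), (x=2, y=5), (x=3, y=6)
  Distance 6: (x=5, y=1), (x=7, y=1), (x=8, y=2), (x=3, y=3), (x=9, y=3), (x=1, y=5), (x=2, y=6), (x=3, y=7)
  Distance 7: (x=5, y=0), (x=7, y=0), (x=3, y=2), (x=9, y=2), (x=2, y=3), (x=0, y=5), (x=1, y=6), (x=2, y=7), (x=4, y=7), (x=3, y=8)
  Distance 8: (x=4, y=0), (x=8, y=0), (x=9, y=1), (x=2, y=2), (x=0, y=4), (x=0, y=6), (x=1, y=7), (x=5, y=7), (x=2, y=8), (x=3, y=9)  <- goal reached here
One shortest path (8 moves): (x=6, y=6) -> (x=6, y=5) -> (x=5, y=5) -> (x=4, y=5) -> (x=3, y=5) -> (x=2, y=5) -> (x=1, y=5) -> (x=1, y=6) -> (x=1, y=7)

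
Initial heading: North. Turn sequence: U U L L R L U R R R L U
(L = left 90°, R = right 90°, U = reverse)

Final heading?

Start: North
  U (U-turn (180°)) -> South
  U (U-turn (180°)) -> North
  L (left (90° counter-clockwise)) -> West
  L (left (90° counter-clockwise)) -> South
  R (right (90° clockwise)) -> West
  L (left (90° counter-clockwise)) -> South
  U (U-turn (180°)) -> North
  R (right (90° clockwise)) -> East
  R (right (90° clockwise)) -> South
  R (right (90° clockwise)) -> West
  L (left (90° counter-clockwise)) -> South
  U (U-turn (180°)) -> North
Final: North

Answer: Final heading: North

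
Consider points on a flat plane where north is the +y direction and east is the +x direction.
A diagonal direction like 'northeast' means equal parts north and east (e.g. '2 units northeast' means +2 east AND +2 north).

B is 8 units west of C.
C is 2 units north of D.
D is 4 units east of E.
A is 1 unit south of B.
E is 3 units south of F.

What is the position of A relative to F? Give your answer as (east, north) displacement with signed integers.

Place F at the origin (east=0, north=0).
  E is 3 units south of F: delta (east=+0, north=-3); E at (east=0, north=-3).
  D is 4 units east of E: delta (east=+4, north=+0); D at (east=4, north=-3).
  C is 2 units north of D: delta (east=+0, north=+2); C at (east=4, north=-1).
  B is 8 units west of C: delta (east=-8, north=+0); B at (east=-4, north=-1).
  A is 1 unit south of B: delta (east=+0, north=-1); A at (east=-4, north=-2).
Therefore A relative to F: (east=-4, north=-2).

Answer: A is at (east=-4, north=-2) relative to F.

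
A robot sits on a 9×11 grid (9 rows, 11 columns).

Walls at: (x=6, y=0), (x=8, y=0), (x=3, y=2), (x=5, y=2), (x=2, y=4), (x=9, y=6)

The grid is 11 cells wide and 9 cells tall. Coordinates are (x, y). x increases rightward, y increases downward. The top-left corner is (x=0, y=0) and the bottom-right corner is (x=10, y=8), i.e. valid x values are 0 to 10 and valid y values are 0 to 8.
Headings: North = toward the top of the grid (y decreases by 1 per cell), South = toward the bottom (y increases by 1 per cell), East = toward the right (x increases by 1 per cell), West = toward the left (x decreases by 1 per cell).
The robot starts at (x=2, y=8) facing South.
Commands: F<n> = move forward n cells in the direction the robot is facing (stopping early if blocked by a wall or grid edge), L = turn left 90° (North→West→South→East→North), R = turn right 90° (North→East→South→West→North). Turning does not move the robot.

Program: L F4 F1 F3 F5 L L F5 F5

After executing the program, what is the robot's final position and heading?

Answer: Final position: (x=0, y=8), facing West

Derivation:
Start: (x=2, y=8), facing South
  L: turn left, now facing East
  F4: move forward 4, now at (x=6, y=8)
  F1: move forward 1, now at (x=7, y=8)
  F3: move forward 3, now at (x=10, y=8)
  F5: move forward 0/5 (blocked), now at (x=10, y=8)
  L: turn left, now facing North
  L: turn left, now facing West
  F5: move forward 5, now at (x=5, y=8)
  F5: move forward 5, now at (x=0, y=8)
Final: (x=0, y=8), facing West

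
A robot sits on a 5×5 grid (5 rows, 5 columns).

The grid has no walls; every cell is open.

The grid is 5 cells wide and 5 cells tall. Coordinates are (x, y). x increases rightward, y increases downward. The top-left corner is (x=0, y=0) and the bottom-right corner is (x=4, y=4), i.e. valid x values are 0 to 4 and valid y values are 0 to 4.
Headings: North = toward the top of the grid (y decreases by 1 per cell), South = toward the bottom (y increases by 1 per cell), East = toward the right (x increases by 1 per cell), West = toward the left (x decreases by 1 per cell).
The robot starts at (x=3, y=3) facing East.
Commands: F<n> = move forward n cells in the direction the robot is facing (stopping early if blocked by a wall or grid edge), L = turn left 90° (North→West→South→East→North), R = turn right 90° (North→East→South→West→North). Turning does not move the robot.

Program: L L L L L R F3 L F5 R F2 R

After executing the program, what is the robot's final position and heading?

Start: (x=3, y=3), facing East
  L: turn left, now facing North
  L: turn left, now facing West
  L: turn left, now facing South
  L: turn left, now facing East
  L: turn left, now facing North
  R: turn right, now facing East
  F3: move forward 1/3 (blocked), now at (x=4, y=3)
  L: turn left, now facing North
  F5: move forward 3/5 (blocked), now at (x=4, y=0)
  R: turn right, now facing East
  F2: move forward 0/2 (blocked), now at (x=4, y=0)
  R: turn right, now facing South
Final: (x=4, y=0), facing South

Answer: Final position: (x=4, y=0), facing South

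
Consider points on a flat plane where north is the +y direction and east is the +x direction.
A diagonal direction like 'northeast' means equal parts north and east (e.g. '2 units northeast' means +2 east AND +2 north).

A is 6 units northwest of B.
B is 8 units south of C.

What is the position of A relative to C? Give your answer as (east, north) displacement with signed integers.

Place C at the origin (east=0, north=0).
  B is 8 units south of C: delta (east=+0, north=-8); B at (east=0, north=-8).
  A is 6 units northwest of B: delta (east=-6, north=+6); A at (east=-6, north=-2).
Therefore A relative to C: (east=-6, north=-2).

Answer: A is at (east=-6, north=-2) relative to C.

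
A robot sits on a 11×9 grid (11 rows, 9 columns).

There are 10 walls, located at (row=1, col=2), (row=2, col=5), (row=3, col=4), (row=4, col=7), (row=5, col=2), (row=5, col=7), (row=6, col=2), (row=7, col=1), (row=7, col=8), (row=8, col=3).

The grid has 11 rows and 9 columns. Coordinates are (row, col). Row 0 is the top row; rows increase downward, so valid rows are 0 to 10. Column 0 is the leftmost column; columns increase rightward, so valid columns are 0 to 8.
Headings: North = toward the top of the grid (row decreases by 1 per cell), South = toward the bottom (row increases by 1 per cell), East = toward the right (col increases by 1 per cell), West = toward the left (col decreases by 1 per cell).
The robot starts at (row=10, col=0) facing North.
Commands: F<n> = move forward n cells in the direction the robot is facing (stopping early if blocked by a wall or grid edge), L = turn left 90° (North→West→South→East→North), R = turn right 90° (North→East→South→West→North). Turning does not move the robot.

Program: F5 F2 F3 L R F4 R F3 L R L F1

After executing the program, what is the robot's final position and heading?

Start: (row=10, col=0), facing North
  F5: move forward 5, now at (row=5, col=0)
  F2: move forward 2, now at (row=3, col=0)
  F3: move forward 3, now at (row=0, col=0)
  L: turn left, now facing West
  R: turn right, now facing North
  F4: move forward 0/4 (blocked), now at (row=0, col=0)
  R: turn right, now facing East
  F3: move forward 3, now at (row=0, col=3)
  L: turn left, now facing North
  R: turn right, now facing East
  L: turn left, now facing North
  F1: move forward 0/1 (blocked), now at (row=0, col=3)
Final: (row=0, col=3), facing North

Answer: Final position: (row=0, col=3), facing North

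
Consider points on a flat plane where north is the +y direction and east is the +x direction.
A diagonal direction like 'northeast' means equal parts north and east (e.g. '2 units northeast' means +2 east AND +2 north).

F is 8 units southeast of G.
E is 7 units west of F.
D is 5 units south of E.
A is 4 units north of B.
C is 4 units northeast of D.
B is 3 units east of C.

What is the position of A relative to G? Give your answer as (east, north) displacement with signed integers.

Answer: A is at (east=8, north=-5) relative to G.

Derivation:
Place G at the origin (east=0, north=0).
  F is 8 units southeast of G: delta (east=+8, north=-8); F at (east=8, north=-8).
  E is 7 units west of F: delta (east=-7, north=+0); E at (east=1, north=-8).
  D is 5 units south of E: delta (east=+0, north=-5); D at (east=1, north=-13).
  C is 4 units northeast of D: delta (east=+4, north=+4); C at (east=5, north=-9).
  B is 3 units east of C: delta (east=+3, north=+0); B at (east=8, north=-9).
  A is 4 units north of B: delta (east=+0, north=+4); A at (east=8, north=-5).
Therefore A relative to G: (east=8, north=-5).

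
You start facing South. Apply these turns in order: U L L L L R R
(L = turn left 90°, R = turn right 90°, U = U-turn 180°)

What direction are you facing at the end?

Answer: Final heading: South

Derivation:
Start: South
  U (U-turn (180°)) -> North
  L (left (90° counter-clockwise)) -> West
  L (left (90° counter-clockwise)) -> South
  L (left (90° counter-clockwise)) -> East
  L (left (90° counter-clockwise)) -> North
  R (right (90° clockwise)) -> East
  R (right (90° clockwise)) -> South
Final: South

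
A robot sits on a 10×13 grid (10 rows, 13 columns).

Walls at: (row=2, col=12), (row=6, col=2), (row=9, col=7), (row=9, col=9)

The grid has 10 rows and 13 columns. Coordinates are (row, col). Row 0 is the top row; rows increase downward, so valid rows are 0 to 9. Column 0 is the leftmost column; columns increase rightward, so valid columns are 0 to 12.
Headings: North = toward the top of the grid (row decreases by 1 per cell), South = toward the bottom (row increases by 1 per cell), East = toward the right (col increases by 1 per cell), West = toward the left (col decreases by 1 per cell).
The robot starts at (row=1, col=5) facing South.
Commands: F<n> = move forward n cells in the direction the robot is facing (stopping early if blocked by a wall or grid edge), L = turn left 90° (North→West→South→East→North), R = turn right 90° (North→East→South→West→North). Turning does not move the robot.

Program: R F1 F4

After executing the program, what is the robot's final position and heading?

Answer: Final position: (row=1, col=0), facing West

Derivation:
Start: (row=1, col=5), facing South
  R: turn right, now facing West
  F1: move forward 1, now at (row=1, col=4)
  F4: move forward 4, now at (row=1, col=0)
Final: (row=1, col=0), facing West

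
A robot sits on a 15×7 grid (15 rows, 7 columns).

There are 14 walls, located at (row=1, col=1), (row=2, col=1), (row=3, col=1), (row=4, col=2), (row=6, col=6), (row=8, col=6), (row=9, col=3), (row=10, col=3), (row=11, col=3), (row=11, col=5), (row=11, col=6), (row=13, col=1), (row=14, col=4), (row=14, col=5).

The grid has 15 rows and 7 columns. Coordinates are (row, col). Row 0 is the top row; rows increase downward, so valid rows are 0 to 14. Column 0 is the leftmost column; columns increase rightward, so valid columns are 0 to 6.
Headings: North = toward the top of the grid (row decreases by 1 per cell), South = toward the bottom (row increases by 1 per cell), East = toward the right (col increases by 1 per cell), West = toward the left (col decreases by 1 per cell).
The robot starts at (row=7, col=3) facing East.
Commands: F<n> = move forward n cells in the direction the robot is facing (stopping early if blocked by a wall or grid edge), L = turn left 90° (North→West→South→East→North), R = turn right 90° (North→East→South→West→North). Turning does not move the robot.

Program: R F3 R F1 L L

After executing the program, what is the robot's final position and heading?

Start: (row=7, col=3), facing East
  R: turn right, now facing South
  F3: move forward 1/3 (blocked), now at (row=8, col=3)
  R: turn right, now facing West
  F1: move forward 1, now at (row=8, col=2)
  L: turn left, now facing South
  L: turn left, now facing East
Final: (row=8, col=2), facing East

Answer: Final position: (row=8, col=2), facing East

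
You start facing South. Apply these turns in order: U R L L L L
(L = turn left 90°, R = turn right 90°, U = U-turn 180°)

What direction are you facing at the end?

Answer: Final heading: East

Derivation:
Start: South
  U (U-turn (180°)) -> North
  R (right (90° clockwise)) -> East
  L (left (90° counter-clockwise)) -> North
  L (left (90° counter-clockwise)) -> West
  L (left (90° counter-clockwise)) -> South
  L (left (90° counter-clockwise)) -> East
Final: East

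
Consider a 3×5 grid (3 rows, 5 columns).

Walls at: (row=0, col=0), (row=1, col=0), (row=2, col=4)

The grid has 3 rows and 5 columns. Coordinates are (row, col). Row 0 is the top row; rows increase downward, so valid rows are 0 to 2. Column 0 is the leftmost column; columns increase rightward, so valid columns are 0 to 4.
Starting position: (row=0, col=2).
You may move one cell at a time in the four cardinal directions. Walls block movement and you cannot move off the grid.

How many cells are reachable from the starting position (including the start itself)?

BFS flood-fill from (row=0, col=2):
  Distance 0: (row=0, col=2)
  Distance 1: (row=0, col=1), (row=0, col=3), (row=1, col=2)
  Distance 2: (row=0, col=4), (row=1, col=1), (row=1, col=3), (row=2, col=2)
  Distance 3: (row=1, col=4), (row=2, col=1), (row=2, col=3)
  Distance 4: (row=2, col=0)
Total reachable: 12 (grid has 12 open cells total)

Answer: Reachable cells: 12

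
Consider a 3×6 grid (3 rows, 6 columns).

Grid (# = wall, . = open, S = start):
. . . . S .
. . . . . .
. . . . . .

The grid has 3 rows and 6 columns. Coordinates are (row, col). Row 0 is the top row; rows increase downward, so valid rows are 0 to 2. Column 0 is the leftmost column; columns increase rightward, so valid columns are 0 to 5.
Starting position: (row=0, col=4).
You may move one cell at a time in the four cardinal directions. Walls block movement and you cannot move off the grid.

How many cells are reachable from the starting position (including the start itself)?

BFS flood-fill from (row=0, col=4):
  Distance 0: (row=0, col=4)
  Distance 1: (row=0, col=3), (row=0, col=5), (row=1, col=4)
  Distance 2: (row=0, col=2), (row=1, col=3), (row=1, col=5), (row=2, col=4)
  Distance 3: (row=0, col=1), (row=1, col=2), (row=2, col=3), (row=2, col=5)
  Distance 4: (row=0, col=0), (row=1, col=1), (row=2, col=2)
  Distance 5: (row=1, col=0), (row=2, col=1)
  Distance 6: (row=2, col=0)
Total reachable: 18 (grid has 18 open cells total)

Answer: Reachable cells: 18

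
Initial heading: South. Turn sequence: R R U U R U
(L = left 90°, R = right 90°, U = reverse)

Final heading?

Answer: Final heading: West

Derivation:
Start: South
  R (right (90° clockwise)) -> West
  R (right (90° clockwise)) -> North
  U (U-turn (180°)) -> South
  U (U-turn (180°)) -> North
  R (right (90° clockwise)) -> East
  U (U-turn (180°)) -> West
Final: West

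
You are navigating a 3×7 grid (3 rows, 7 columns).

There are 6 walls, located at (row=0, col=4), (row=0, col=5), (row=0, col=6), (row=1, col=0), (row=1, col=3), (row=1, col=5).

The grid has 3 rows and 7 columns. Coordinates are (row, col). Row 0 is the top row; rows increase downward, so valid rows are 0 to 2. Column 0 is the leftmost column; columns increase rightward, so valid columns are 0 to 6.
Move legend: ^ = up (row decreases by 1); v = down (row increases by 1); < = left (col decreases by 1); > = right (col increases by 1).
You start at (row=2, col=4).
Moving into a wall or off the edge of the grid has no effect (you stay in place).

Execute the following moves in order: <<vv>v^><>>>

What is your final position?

Start: (row=2, col=4)
  < (left): (row=2, col=4) -> (row=2, col=3)
  < (left): (row=2, col=3) -> (row=2, col=2)
  v (down): blocked, stay at (row=2, col=2)
  v (down): blocked, stay at (row=2, col=2)
  > (right): (row=2, col=2) -> (row=2, col=3)
  v (down): blocked, stay at (row=2, col=3)
  ^ (up): blocked, stay at (row=2, col=3)
  > (right): (row=2, col=3) -> (row=2, col=4)
  < (left): (row=2, col=4) -> (row=2, col=3)
  > (right): (row=2, col=3) -> (row=2, col=4)
  > (right): (row=2, col=4) -> (row=2, col=5)
  > (right): (row=2, col=5) -> (row=2, col=6)
Final: (row=2, col=6)

Answer: Final position: (row=2, col=6)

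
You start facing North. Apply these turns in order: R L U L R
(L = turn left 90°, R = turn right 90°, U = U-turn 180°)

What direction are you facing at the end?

Start: North
  R (right (90° clockwise)) -> East
  L (left (90° counter-clockwise)) -> North
  U (U-turn (180°)) -> South
  L (left (90° counter-clockwise)) -> East
  R (right (90° clockwise)) -> South
Final: South

Answer: Final heading: South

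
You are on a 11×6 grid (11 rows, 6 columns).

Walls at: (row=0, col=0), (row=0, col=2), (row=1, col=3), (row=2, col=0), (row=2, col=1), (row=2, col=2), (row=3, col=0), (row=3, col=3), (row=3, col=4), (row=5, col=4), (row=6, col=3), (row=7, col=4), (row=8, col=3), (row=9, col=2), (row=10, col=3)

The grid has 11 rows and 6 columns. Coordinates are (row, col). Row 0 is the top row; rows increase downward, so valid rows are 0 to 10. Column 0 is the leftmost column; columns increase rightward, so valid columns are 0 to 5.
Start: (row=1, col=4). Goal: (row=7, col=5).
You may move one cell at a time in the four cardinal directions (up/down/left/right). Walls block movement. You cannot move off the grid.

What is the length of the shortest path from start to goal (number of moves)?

Answer: Shortest path length: 7

Derivation:
BFS from (row=1, col=4) until reaching (row=7, col=5):
  Distance 0: (row=1, col=4)
  Distance 1: (row=0, col=4), (row=1, col=5), (row=2, col=4)
  Distance 2: (row=0, col=3), (row=0, col=5), (row=2, col=3), (row=2, col=5)
  Distance 3: (row=3, col=5)
  Distance 4: (row=4, col=5)
  Distance 5: (row=4, col=4), (row=5, col=5)
  Distance 6: (row=4, col=3), (row=6, col=5)
  Distance 7: (row=4, col=2), (row=5, col=3), (row=6, col=4), (row=7, col=5)  <- goal reached here
One shortest path (7 moves): (row=1, col=4) -> (row=1, col=5) -> (row=2, col=5) -> (row=3, col=5) -> (row=4, col=5) -> (row=5, col=5) -> (row=6, col=5) -> (row=7, col=5)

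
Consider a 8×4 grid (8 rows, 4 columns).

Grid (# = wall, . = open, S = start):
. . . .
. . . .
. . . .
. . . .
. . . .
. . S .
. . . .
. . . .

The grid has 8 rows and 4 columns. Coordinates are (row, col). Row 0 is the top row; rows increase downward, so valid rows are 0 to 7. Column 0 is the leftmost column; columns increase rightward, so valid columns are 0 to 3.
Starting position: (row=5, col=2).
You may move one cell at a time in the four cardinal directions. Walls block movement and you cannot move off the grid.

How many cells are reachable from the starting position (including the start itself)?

Answer: Reachable cells: 32

Derivation:
BFS flood-fill from (row=5, col=2):
  Distance 0: (row=5, col=2)
  Distance 1: (row=4, col=2), (row=5, col=1), (row=5, col=3), (row=6, col=2)
  Distance 2: (row=3, col=2), (row=4, col=1), (row=4, col=3), (row=5, col=0), (row=6, col=1), (row=6, col=3), (row=7, col=2)
  Distance 3: (row=2, col=2), (row=3, col=1), (row=3, col=3), (row=4, col=0), (row=6, col=0), (row=7, col=1), (row=7, col=3)
  Distance 4: (row=1, col=2), (row=2, col=1), (row=2, col=3), (row=3, col=0), (row=7, col=0)
  Distance 5: (row=0, col=2), (row=1, col=1), (row=1, col=3), (row=2, col=0)
  Distance 6: (row=0, col=1), (row=0, col=3), (row=1, col=0)
  Distance 7: (row=0, col=0)
Total reachable: 32 (grid has 32 open cells total)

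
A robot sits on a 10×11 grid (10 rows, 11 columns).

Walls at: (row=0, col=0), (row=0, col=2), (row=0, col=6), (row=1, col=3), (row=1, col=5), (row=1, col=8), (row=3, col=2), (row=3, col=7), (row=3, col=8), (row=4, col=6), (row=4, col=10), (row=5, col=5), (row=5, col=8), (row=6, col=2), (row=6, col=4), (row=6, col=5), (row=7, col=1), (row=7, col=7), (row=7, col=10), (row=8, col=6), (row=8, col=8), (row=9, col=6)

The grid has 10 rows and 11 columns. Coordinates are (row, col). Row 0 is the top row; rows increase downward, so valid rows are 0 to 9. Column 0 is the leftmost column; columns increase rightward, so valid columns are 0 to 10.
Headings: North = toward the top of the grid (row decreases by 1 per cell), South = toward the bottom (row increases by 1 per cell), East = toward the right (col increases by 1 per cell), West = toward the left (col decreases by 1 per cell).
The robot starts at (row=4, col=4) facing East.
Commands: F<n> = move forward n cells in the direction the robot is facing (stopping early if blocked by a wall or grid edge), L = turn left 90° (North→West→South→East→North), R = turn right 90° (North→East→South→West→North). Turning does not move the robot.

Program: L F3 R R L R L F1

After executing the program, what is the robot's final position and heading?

Answer: Final position: (row=1, col=4), facing East

Derivation:
Start: (row=4, col=4), facing East
  L: turn left, now facing North
  F3: move forward 3, now at (row=1, col=4)
  R: turn right, now facing East
  R: turn right, now facing South
  L: turn left, now facing East
  R: turn right, now facing South
  L: turn left, now facing East
  F1: move forward 0/1 (blocked), now at (row=1, col=4)
Final: (row=1, col=4), facing East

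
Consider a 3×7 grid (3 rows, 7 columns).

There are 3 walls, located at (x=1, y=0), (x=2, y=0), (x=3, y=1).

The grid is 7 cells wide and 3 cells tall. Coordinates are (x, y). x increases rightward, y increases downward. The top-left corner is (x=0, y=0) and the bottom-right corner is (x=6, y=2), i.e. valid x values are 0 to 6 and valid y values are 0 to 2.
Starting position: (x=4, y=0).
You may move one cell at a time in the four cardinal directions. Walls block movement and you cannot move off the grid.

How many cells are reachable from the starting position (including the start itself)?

Answer: Reachable cells: 18

Derivation:
BFS flood-fill from (x=4, y=0):
  Distance 0: (x=4, y=0)
  Distance 1: (x=3, y=0), (x=5, y=0), (x=4, y=1)
  Distance 2: (x=6, y=0), (x=5, y=1), (x=4, y=2)
  Distance 3: (x=6, y=1), (x=3, y=2), (x=5, y=2)
  Distance 4: (x=2, y=2), (x=6, y=2)
  Distance 5: (x=2, y=1), (x=1, y=2)
  Distance 6: (x=1, y=1), (x=0, y=2)
  Distance 7: (x=0, y=1)
  Distance 8: (x=0, y=0)
Total reachable: 18 (grid has 18 open cells total)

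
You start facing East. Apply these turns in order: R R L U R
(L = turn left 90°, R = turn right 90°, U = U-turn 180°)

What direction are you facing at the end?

Answer: Final heading: East

Derivation:
Start: East
  R (right (90° clockwise)) -> South
  R (right (90° clockwise)) -> West
  L (left (90° counter-clockwise)) -> South
  U (U-turn (180°)) -> North
  R (right (90° clockwise)) -> East
Final: East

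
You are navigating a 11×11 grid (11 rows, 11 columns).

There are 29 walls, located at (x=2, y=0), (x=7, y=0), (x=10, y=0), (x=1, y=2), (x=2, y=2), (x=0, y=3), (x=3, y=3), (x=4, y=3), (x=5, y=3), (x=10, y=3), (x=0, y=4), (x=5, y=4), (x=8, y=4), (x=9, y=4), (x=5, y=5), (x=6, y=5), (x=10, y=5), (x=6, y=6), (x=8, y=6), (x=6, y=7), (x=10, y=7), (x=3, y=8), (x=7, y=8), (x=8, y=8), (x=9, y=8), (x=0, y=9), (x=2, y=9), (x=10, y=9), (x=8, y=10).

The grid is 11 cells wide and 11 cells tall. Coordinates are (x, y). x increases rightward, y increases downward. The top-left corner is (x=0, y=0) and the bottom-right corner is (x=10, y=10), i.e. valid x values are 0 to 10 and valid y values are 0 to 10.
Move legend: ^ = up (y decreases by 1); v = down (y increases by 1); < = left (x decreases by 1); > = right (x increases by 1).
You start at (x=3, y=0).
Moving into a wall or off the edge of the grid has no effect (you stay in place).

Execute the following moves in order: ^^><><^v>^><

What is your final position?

Start: (x=3, y=0)
  ^ (up): blocked, stay at (x=3, y=0)
  ^ (up): blocked, stay at (x=3, y=0)
  > (right): (x=3, y=0) -> (x=4, y=0)
  < (left): (x=4, y=0) -> (x=3, y=0)
  > (right): (x=3, y=0) -> (x=4, y=0)
  < (left): (x=4, y=0) -> (x=3, y=0)
  ^ (up): blocked, stay at (x=3, y=0)
  v (down): (x=3, y=0) -> (x=3, y=1)
  > (right): (x=3, y=1) -> (x=4, y=1)
  ^ (up): (x=4, y=1) -> (x=4, y=0)
  > (right): (x=4, y=0) -> (x=5, y=0)
  < (left): (x=5, y=0) -> (x=4, y=0)
Final: (x=4, y=0)

Answer: Final position: (x=4, y=0)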